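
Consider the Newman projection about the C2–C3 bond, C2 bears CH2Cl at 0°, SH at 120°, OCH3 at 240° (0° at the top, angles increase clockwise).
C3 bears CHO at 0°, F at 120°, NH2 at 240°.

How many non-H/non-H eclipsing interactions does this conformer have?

3

Non-H eclipsing pairs: CH2Cl(0°)/CHO(0°); SH(120°)/F(120°); OCH3(240°)/NH2(240°) — 3 interactions.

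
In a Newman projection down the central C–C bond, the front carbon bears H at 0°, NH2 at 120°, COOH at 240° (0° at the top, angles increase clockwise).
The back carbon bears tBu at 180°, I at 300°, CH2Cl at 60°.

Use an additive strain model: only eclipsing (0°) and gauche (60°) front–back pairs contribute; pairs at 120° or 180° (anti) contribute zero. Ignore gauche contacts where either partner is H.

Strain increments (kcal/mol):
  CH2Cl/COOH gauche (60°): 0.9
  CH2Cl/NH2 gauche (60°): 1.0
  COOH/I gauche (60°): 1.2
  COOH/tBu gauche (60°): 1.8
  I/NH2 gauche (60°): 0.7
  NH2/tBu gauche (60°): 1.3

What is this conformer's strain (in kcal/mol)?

This conformer (staggered): NH2(120°)/tBu(180°) gauche 1.3; NH2(120°)/CH2Cl(60°) gauche 1.0; COOH(240°)/tBu(180°) gauche 1.8; COOH(240°)/I(300°) gauche 1.2 → 5.3 kcal/mol.

5.3 kcal/mol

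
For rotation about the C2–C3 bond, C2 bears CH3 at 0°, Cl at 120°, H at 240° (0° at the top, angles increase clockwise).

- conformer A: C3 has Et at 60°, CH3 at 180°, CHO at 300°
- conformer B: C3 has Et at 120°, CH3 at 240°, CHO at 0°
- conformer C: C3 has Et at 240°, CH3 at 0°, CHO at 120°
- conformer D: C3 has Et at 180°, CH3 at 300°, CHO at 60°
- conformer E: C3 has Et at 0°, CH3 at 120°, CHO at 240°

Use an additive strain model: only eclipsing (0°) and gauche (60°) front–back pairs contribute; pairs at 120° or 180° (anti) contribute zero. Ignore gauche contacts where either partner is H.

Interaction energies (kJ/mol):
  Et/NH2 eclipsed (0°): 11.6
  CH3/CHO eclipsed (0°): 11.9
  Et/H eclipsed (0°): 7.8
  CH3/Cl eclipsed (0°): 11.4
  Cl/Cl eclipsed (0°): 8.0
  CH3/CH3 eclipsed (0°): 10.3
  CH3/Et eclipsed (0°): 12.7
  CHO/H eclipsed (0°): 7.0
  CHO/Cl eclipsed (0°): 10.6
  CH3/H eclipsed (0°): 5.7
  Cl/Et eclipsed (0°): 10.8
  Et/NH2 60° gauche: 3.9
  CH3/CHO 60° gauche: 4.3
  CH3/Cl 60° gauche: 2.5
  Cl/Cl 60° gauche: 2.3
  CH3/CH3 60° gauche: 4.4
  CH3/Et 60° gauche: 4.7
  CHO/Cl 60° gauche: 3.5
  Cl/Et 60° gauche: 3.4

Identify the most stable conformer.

A is staggered. CH3 at 0° is gauche with Et at 60° (4.7); CH3 at 0° is gauche with CHO at 300° (4.3); Cl at 120° is gauche with Et at 60° (3.4); Cl at 120° is gauche with CH3 at 180° (2.5). Total 14.9 kJ/mol.
B is eclipsed. CH3 at 0° is eclipsed with CHO at 0° (11.9); Cl at 120° is eclipsed with Et at 120° (10.8); H at 240° is eclipsed with CH3 at 240° (5.7). Total 28.4 kJ/mol.
C is eclipsed. CH3 at 0° is eclipsed with CH3 at 0° (10.3); Cl at 120° is eclipsed with CHO at 120° (10.6); H at 240° is eclipsed with Et at 240° (7.8). Total 28.7 kJ/mol.
D is staggered. CH3 at 0° is gauche with CH3 at 300° (4.4); CH3 at 0° is gauche with CHO at 60° (4.3); Cl at 120° is gauche with Et at 180° (3.4); Cl at 120° is gauche with CHO at 60° (3.5). Total 15.6 kJ/mol.
E is eclipsed. CH3 at 0° is eclipsed with Et at 0° (12.7); Cl at 120° is eclipsed with CH3 at 120° (11.4); H at 240° is eclipsed with CHO at 240° (7.0). Total 31.1 kJ/mol.
A has the lowest total (14.9 kJ/mol).

A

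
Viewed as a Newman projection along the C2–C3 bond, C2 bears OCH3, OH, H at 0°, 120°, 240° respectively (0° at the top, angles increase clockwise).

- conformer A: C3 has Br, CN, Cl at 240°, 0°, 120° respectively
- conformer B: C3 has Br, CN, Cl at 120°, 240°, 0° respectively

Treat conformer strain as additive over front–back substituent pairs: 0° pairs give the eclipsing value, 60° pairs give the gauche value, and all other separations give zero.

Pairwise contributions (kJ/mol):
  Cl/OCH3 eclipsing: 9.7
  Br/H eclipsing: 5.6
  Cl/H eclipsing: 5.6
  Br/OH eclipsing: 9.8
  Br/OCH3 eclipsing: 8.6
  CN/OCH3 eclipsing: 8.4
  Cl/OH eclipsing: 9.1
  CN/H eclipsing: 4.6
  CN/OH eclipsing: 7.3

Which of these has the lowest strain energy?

A

A is eclipsed. OCH3 at 0° is eclipsed with CN at 0° (8.4); OH at 120° is eclipsed with Cl at 120° (9.1); H at 240° is eclipsed with Br at 240° (5.6). Total 23.1 kJ/mol.
B is eclipsed. OCH3 at 0° is eclipsed with Cl at 0° (9.7); OH at 120° is eclipsed with Br at 120° (9.8); H at 240° is eclipsed with CN at 240° (4.6). Total 24.1 kJ/mol.
A has the lowest total (23.1 kJ/mol).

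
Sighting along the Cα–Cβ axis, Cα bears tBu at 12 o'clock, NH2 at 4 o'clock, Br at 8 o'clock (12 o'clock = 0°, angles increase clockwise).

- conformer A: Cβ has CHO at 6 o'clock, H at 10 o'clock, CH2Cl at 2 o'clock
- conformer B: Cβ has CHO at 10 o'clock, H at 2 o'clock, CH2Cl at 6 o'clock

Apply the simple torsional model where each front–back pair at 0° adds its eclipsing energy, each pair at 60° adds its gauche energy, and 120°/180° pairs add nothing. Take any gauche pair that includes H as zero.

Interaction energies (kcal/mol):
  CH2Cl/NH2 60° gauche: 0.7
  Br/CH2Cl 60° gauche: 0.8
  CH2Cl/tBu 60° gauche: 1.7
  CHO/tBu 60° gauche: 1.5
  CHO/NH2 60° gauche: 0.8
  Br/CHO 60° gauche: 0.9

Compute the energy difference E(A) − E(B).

+0.2 kcal/mol

A (staggered): tBu–CH2Cl gauche, NH2–CHO gauche, NH2–CH2Cl gauche, Br–CHO gauche; 1.7 + 0.8 + 0.7 + 0.9 = 4.1 kcal/mol.
B (staggered): tBu–CHO gauche, NH2–CH2Cl gauche, Br–CHO gauche, Br–CH2Cl gauche; 1.5 + 0.7 + 0.9 + 0.8 = 3.9 kcal/mol.
E(A) − E(B) = 4.1 − 3.9 = +0.2 kcal/mol.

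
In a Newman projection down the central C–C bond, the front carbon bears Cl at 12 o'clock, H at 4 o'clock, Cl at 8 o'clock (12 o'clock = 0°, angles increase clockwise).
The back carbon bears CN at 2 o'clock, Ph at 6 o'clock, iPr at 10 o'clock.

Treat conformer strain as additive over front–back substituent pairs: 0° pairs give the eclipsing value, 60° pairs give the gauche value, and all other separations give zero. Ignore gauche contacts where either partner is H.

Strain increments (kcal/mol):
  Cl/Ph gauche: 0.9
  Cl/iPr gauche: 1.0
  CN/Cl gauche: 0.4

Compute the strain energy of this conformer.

3.3 kcal/mol

This conformer (staggered): Cl–CN gauche, Cl–iPr gauche, Cl–Ph gauche, Cl–iPr gauche; 0.4 + 1.0 + 0.9 + 1.0 = 3.3 kcal/mol.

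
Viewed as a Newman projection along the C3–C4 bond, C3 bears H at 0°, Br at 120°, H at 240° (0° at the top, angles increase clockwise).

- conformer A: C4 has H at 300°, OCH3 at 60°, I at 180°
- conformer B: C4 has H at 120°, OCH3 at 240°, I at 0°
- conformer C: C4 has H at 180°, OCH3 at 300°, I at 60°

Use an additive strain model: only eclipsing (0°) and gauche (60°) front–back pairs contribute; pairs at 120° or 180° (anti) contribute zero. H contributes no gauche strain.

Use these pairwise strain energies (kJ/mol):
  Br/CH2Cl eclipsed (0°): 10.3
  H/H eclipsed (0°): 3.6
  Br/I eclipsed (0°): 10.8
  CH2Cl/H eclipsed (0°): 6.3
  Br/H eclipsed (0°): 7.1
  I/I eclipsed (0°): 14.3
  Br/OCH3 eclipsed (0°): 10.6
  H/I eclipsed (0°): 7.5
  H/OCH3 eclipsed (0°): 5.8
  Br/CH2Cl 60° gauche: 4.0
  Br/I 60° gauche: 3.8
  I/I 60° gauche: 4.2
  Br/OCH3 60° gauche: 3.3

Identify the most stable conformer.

A (staggered): Br(120°)/OCH3(60°) gauche 3.3; Br(120°)/I(180°) gauche 3.8 → 7.1 kJ/mol.
B (eclipsed): H(0°)/I(0°) eclipsed 7.5; Br(120°)/H(120°) eclipsed 7.1; H(240°)/OCH3(240°) eclipsed 5.8 → 20.4 kJ/mol.
C (staggered): Br(120°)/I(60°) gauche 3.8 → 3.8 kJ/mol.
C has the lowest total (3.8 kJ/mol).

C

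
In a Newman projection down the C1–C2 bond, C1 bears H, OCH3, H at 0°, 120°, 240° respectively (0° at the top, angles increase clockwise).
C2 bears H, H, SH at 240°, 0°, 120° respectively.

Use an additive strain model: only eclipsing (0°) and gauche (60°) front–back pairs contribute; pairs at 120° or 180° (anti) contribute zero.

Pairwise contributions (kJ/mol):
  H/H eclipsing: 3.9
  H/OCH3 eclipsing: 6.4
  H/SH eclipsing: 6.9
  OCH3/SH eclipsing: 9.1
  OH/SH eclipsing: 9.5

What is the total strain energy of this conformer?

This conformer (eclipsed): H(0°)/H(0°) eclipsed 3.9; OCH3(120°)/SH(120°) eclipsed 9.1; H(240°)/H(240°) eclipsed 3.9 → 16.9 kJ/mol.

16.9 kJ/mol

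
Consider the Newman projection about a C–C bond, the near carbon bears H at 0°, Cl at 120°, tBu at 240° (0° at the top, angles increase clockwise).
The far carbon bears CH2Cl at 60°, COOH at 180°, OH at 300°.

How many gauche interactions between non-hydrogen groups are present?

Non-H gauche pairs: Cl(120°)/CH2Cl(60°); Cl(120°)/COOH(180°); tBu(240°)/COOH(180°); tBu(240°)/OH(300°) — 4 interactions.

4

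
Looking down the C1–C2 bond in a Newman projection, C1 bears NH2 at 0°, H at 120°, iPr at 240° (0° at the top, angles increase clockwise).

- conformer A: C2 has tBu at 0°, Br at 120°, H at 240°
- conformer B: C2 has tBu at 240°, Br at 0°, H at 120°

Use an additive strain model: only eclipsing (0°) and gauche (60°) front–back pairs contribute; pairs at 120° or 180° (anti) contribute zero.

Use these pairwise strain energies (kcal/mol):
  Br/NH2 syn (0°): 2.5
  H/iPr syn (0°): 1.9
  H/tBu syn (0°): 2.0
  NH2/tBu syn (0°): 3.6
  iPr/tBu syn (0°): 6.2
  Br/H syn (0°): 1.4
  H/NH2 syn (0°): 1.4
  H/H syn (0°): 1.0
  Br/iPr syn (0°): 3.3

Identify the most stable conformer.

A (eclipsed): NH2(0°)/tBu(0°) eclipsed 3.6; H(120°)/Br(120°) eclipsed 1.4; iPr(240°)/H(240°) eclipsed 1.9 → 6.9 kcal/mol.
B (eclipsed): NH2(0°)/Br(0°) eclipsed 2.5; H(120°)/H(120°) eclipsed 1.0; iPr(240°)/tBu(240°) eclipsed 6.2 → 9.7 kcal/mol.
A has the lowest total (6.9 kcal/mol).

A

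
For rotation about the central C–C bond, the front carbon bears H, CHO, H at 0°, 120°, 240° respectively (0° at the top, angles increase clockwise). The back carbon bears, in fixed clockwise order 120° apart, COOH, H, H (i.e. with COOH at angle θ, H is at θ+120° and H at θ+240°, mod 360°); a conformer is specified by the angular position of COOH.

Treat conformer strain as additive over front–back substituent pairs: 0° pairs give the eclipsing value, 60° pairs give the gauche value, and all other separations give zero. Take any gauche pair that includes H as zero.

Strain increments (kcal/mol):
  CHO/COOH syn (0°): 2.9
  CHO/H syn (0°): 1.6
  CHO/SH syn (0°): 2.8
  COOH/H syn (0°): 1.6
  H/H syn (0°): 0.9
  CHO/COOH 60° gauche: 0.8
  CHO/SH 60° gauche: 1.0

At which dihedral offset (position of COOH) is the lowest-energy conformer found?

COOH at 0° (eclipsed): H(0°)/COOH(0°) eclipsed 1.6; CHO(120°)/H(120°) eclipsed 1.6; H(240°)/H(240°) eclipsed 0.9 → 4.1 kcal/mol.
COOH at 60° (staggered): CHO(120°)/COOH(60°) gauche 0.8 → 0.8 kcal/mol.
COOH at 120° (eclipsed): H(0°)/H(0°) eclipsed 0.9; CHO(120°)/COOH(120°) eclipsed 2.9; H(240°)/H(240°) eclipsed 0.9 → 4.7 kcal/mol.
COOH at 180° (staggered): CHO(120°)/COOH(180°) gauche 0.8 → 0.8 kcal/mol.
COOH at 240° (eclipsed): H(0°)/H(0°) eclipsed 0.9; CHO(120°)/H(120°) eclipsed 1.6; H(240°)/COOH(240°) eclipsed 1.6 → 4.1 kcal/mol.
COOH at 300° (staggered): no non-H gauche contacts → 0.0 kcal/mol.
The minimum (0.0 kcal/mol) occurs with COOH at 300°.

300°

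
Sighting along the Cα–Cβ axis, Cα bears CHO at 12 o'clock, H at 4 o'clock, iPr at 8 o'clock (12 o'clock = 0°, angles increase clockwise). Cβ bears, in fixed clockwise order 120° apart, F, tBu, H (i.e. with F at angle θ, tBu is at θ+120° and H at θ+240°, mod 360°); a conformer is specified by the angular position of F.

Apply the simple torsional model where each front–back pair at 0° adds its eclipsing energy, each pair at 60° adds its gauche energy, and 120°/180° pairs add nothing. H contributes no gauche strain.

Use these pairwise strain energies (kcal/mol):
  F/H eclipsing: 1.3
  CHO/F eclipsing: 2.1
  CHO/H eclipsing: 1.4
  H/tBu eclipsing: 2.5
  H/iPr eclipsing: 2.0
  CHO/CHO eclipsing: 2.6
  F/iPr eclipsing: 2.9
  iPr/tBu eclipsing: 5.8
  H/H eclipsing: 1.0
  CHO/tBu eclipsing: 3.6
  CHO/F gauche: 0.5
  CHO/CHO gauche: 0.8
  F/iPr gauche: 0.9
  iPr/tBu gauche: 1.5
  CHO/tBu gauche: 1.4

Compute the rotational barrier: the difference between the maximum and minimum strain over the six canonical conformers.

F at 0° (eclipsed): CHO(0°)/F(0°) eclipsed 2.1; H(120°)/tBu(120°) eclipsed 2.5; iPr(240°)/H(240°) eclipsed 2.0 → 6.6 kcal/mol.
F at 60° (staggered): CHO(0°)/F(60°) gauche 0.5; iPr(240°)/tBu(180°) gauche 1.5 → 2.0 kcal/mol.
F at 120° (eclipsed): CHO(0°)/H(0°) eclipsed 1.4; H(120°)/F(120°) eclipsed 1.3; iPr(240°)/tBu(240°) eclipsed 5.8 → 8.5 kcal/mol.
F at 180° (staggered): CHO(0°)/tBu(300°) gauche 1.4; iPr(240°)/F(180°) gauche 0.9; iPr(240°)/tBu(300°) gauche 1.5 → 3.8 kcal/mol.
F at 240° (eclipsed): CHO(0°)/tBu(0°) eclipsed 3.6; H(120°)/H(120°) eclipsed 1.0; iPr(240°)/F(240°) eclipsed 2.9 → 7.5 kcal/mol.
F at 300° (staggered): CHO(0°)/F(300°) gauche 0.5; CHO(0°)/tBu(60°) gauche 1.4; iPr(240°)/F(300°) gauche 0.9 → 2.8 kcal/mol.
Max at 120° (8.5 kcal/mol), min at 60° (2.0 kcal/mol); barrier = 6.5 kcal/mol.

6.5 kcal/mol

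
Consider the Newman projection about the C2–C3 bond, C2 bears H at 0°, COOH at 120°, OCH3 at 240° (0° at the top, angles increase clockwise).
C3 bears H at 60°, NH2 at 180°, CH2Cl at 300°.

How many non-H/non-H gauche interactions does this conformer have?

3

Non-H gauche pairs: COOH(120°)/NH2(180°); OCH3(240°)/NH2(180°); OCH3(240°)/CH2Cl(300°) — 3 interactions.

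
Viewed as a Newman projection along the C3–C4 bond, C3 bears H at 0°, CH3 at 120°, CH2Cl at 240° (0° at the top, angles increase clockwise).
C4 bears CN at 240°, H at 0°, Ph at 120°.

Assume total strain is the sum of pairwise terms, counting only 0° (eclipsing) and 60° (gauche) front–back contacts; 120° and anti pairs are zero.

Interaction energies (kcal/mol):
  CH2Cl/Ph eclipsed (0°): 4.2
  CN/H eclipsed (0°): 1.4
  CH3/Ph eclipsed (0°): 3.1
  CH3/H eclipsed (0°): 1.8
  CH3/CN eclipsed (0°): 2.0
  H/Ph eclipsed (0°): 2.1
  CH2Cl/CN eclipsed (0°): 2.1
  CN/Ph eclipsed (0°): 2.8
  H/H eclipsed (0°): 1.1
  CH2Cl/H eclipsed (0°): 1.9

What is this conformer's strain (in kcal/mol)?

6.3 kcal/mol

This conformer (eclipsed): H–H eclipsed, CH3–Ph eclipsed, CH2Cl–CN eclipsed; 1.1 + 3.1 + 2.1 = 6.3 kcal/mol.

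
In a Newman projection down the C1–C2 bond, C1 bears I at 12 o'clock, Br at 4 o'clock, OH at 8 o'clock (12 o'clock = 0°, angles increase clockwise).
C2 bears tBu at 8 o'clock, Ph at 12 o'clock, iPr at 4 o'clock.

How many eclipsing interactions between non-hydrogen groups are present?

Non-H eclipsing pairs: I(0°)/Ph(0°); Br(120°)/iPr(120°); OH(240°)/tBu(240°) — 3 interactions.

3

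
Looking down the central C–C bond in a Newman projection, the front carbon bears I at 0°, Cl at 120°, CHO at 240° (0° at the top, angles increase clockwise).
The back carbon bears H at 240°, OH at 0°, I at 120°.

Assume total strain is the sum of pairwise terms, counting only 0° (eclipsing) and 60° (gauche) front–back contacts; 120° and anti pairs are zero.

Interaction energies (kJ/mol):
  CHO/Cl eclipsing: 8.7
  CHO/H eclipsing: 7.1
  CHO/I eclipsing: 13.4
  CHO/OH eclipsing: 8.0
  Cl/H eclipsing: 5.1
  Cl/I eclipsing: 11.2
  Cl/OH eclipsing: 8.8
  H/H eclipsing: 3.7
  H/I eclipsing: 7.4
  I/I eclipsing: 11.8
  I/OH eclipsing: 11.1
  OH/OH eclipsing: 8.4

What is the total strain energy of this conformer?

29.4 kJ/mol

This conformer (eclipsed): I–OH eclipsed, Cl–I eclipsed, CHO–H eclipsed; 11.1 + 11.2 + 7.1 = 29.4 kJ/mol.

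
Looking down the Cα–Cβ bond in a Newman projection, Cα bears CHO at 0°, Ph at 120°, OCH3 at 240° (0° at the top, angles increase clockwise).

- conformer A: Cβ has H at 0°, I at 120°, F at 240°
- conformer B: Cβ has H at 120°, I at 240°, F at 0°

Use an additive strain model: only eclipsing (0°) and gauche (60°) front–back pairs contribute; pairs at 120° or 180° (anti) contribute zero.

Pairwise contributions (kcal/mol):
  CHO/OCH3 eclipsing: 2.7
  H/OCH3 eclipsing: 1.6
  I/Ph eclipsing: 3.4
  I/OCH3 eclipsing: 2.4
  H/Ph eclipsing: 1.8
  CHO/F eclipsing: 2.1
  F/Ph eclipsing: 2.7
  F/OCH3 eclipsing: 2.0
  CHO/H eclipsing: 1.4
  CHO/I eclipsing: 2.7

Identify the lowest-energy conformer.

B

A (eclipsed): CHO–H eclipsed, Ph–I eclipsed, OCH3–F eclipsed; 1.4 + 3.4 + 2.0 = 6.8 kcal/mol.
B (eclipsed): CHO–F eclipsed, Ph–H eclipsed, OCH3–I eclipsed; 2.1 + 1.8 + 2.4 = 6.3 kcal/mol.
B has the lowest total (6.3 kcal/mol).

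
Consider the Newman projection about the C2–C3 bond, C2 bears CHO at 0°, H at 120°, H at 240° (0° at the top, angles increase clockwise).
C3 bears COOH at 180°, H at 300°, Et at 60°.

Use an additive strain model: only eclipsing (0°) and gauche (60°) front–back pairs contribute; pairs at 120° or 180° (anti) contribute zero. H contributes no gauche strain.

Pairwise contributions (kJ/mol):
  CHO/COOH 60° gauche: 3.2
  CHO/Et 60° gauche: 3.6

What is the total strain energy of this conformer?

3.6 kJ/mol

This conformer is staggered. CHO at 0° is gauche with Et at 60° (3.6). Total 3.6 kJ/mol.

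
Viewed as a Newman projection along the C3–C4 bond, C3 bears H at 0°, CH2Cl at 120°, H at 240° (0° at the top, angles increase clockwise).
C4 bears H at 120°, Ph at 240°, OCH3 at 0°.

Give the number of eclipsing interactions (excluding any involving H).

0

Every eclipsing pair involves H, so the count is 0.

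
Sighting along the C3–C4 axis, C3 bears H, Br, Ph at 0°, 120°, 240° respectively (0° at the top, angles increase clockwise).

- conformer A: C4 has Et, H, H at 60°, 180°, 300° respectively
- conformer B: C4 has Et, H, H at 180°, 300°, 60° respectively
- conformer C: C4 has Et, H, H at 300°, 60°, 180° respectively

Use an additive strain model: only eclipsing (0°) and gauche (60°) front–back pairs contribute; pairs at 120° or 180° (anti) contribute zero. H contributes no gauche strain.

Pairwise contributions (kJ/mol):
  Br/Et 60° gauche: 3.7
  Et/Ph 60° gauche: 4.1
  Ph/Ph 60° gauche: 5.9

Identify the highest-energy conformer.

B

A (staggered): Br(120°)/Et(60°) gauche 3.7 → 3.7 kJ/mol.
B (staggered): Br(120°)/Et(180°) gauche 3.7; Ph(240°)/Et(180°) gauche 4.1 → 7.8 kJ/mol.
C (staggered): Ph(240°)/Et(300°) gauche 4.1 → 4.1 kJ/mol.
B has the highest total (7.8 kJ/mol).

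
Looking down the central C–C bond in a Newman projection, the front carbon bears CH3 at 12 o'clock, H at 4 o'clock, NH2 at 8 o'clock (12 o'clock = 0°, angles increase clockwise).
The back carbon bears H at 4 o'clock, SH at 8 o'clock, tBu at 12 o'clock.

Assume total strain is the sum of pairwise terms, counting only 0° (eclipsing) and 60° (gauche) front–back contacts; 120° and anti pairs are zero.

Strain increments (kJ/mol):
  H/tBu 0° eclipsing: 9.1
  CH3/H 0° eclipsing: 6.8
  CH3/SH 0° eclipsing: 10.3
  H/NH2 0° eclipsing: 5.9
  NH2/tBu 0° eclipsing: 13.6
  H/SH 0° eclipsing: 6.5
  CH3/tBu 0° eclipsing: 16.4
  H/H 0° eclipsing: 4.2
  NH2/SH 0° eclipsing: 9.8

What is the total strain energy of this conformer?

30.4 kJ/mol

This conformer (eclipsed): CH3(0°)/tBu(0°) eclipsed 16.4; H(120°)/H(120°) eclipsed 4.2; NH2(240°)/SH(240°) eclipsed 9.8 → 30.4 kJ/mol.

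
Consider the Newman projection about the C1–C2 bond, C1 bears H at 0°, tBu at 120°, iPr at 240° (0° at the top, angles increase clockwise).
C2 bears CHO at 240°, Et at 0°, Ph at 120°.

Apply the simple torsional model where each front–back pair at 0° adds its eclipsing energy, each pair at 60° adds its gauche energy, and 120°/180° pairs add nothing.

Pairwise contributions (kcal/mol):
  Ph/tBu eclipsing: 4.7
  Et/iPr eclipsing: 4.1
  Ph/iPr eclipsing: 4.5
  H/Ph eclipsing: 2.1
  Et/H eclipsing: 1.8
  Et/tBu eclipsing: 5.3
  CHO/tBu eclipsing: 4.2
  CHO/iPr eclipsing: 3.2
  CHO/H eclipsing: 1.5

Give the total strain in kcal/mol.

This conformer (eclipsed): H–Et eclipsed, tBu–Ph eclipsed, iPr–CHO eclipsed; 1.8 + 4.7 + 3.2 = 9.7 kcal/mol.

9.7 kcal/mol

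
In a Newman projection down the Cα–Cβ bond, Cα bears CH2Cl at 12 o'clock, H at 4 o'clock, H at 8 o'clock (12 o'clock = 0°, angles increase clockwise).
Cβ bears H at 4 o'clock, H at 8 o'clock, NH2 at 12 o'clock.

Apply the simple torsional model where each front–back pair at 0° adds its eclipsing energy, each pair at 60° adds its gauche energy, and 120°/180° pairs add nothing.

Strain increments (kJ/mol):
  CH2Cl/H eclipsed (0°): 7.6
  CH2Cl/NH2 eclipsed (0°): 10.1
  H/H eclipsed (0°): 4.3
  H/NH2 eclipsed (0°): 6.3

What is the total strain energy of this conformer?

This conformer (eclipsed): CH2Cl(0°)/NH2(0°) eclipsed 10.1; H(120°)/H(120°) eclipsed 4.3; H(240°)/H(240°) eclipsed 4.3 → 18.7 kJ/mol.

18.7 kJ/mol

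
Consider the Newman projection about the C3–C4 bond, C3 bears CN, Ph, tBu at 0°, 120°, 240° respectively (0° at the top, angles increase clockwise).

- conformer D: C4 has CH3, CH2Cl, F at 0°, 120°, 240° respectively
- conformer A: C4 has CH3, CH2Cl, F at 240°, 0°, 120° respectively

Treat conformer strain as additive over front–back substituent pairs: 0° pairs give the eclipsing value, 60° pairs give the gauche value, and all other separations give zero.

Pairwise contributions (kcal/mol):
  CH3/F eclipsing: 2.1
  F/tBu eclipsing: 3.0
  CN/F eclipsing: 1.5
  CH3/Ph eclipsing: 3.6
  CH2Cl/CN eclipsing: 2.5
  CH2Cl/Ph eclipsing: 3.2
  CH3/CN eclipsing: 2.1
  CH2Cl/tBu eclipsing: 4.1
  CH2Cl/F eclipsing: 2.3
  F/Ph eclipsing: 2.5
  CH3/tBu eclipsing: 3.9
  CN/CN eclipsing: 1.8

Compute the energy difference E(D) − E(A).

D (eclipsed): CN(0°)/CH3(0°) eclipsed 2.1; Ph(120°)/CH2Cl(120°) eclipsed 3.2; tBu(240°)/F(240°) eclipsed 3.0 → 8.3 kcal/mol.
A (eclipsed): CN(0°)/CH2Cl(0°) eclipsed 2.5; Ph(120°)/F(120°) eclipsed 2.5; tBu(240°)/CH3(240°) eclipsed 3.9 → 8.9 kcal/mol.
E(D) − E(A) = 8.3 − 8.9 = -0.6 kcal/mol.

-0.6 kcal/mol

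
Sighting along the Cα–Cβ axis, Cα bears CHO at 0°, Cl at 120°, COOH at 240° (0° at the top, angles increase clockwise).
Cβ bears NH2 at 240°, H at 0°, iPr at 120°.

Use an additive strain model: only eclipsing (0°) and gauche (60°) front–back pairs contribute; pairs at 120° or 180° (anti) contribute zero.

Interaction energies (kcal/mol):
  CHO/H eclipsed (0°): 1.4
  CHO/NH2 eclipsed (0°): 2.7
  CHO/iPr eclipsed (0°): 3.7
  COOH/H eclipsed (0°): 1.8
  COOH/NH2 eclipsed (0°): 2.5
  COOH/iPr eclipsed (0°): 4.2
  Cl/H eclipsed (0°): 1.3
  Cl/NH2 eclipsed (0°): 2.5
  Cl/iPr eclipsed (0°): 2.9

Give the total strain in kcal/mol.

This conformer is eclipsed. CHO at 0° is eclipsed with H at 0° (1.4); Cl at 120° is eclipsed with iPr at 120° (2.9); COOH at 240° is eclipsed with NH2 at 240° (2.5). Total 6.8 kcal/mol.

6.8 kcal/mol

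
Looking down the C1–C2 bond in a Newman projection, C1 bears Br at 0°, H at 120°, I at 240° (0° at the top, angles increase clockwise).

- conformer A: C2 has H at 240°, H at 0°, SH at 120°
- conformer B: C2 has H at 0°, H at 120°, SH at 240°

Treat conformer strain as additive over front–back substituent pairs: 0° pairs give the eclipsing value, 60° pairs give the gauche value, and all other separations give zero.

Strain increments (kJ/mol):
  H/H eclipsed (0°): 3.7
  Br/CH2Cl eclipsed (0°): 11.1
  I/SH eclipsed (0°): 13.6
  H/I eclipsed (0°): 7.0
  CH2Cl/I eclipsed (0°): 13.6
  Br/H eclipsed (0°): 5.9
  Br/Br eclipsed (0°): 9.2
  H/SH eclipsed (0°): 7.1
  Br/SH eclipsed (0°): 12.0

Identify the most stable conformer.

A (eclipsed): Br(0°)/H(0°) eclipsed 5.9; H(120°)/SH(120°) eclipsed 7.1; I(240°)/H(240°) eclipsed 7.0 → 20.0 kJ/mol.
B (eclipsed): Br(0°)/H(0°) eclipsed 5.9; H(120°)/H(120°) eclipsed 3.7; I(240°)/SH(240°) eclipsed 13.6 → 23.2 kJ/mol.
A has the lowest total (20.0 kJ/mol).

A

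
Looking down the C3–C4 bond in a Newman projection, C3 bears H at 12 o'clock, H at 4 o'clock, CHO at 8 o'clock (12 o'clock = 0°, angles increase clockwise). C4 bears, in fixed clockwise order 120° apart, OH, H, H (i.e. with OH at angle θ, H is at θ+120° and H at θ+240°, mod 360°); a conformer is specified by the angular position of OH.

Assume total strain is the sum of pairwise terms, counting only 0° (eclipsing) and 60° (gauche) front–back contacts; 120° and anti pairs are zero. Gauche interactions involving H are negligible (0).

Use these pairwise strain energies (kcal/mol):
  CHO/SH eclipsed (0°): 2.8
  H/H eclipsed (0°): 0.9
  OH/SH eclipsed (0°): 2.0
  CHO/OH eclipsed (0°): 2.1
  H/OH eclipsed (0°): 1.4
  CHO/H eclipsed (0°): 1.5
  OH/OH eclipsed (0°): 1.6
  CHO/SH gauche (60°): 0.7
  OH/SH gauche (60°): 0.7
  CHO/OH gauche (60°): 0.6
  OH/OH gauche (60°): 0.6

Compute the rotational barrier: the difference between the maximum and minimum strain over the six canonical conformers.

OH at 0° is eclipsed. H at 0° is eclipsed with OH at 0° (1.4); H at 120° is eclipsed with H at 120° (0.9); CHO at 240° is eclipsed with H at 240° (1.5). Total 3.8 kcal/mol.
OH at 60° (staggered): no non-H gauche contacts → 0.0 kcal/mol.
OH at 120° is eclipsed. H at 0° is eclipsed with H at 0° (0.9); H at 120° is eclipsed with OH at 120° (1.4); CHO at 240° is eclipsed with H at 240° (1.5). Total 3.8 kcal/mol.
OH at 180° is staggered. CHO at 240° is gauche with OH at 180° (0.6). Total 0.6 kcal/mol.
OH at 240° is eclipsed. H at 0° is eclipsed with H at 0° (0.9); H at 120° is eclipsed with H at 120° (0.9); CHO at 240° is eclipsed with OH at 240° (2.1). Total 3.9 kcal/mol.
OH at 300° is staggered. CHO at 240° is gauche with OH at 300° (0.6). Total 0.6 kcal/mol.
Max at 240° (3.9 kcal/mol), min at 60° (0.0 kcal/mol); barrier = 3.9 kcal/mol.

3.9 kcal/mol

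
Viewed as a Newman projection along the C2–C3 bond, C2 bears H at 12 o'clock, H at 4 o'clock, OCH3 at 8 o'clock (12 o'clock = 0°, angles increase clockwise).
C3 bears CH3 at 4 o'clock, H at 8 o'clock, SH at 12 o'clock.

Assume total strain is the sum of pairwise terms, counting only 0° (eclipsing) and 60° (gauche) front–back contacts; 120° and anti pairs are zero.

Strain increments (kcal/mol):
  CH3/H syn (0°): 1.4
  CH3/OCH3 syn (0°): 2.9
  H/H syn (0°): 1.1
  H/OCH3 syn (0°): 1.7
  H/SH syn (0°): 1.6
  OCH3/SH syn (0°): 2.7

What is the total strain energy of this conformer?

This conformer (eclipsed): H(0°)/SH(0°) eclipsed 1.6; H(120°)/CH3(120°) eclipsed 1.4; OCH3(240°)/H(240°) eclipsed 1.7 → 4.7 kcal/mol.

4.7 kcal/mol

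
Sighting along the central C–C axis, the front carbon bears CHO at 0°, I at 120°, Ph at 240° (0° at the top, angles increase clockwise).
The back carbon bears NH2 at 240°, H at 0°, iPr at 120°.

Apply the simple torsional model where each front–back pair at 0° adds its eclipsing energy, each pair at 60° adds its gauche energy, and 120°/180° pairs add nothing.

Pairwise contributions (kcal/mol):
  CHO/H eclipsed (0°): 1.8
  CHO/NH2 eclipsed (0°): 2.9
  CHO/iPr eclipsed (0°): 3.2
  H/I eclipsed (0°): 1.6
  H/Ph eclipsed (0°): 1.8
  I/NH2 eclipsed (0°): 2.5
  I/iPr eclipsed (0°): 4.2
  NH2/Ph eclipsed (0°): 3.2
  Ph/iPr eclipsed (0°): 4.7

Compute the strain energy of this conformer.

9.2 kcal/mol

This conformer (eclipsed): CHO–H eclipsed, I–iPr eclipsed, Ph–NH2 eclipsed; 1.8 + 4.2 + 3.2 = 9.2 kcal/mol.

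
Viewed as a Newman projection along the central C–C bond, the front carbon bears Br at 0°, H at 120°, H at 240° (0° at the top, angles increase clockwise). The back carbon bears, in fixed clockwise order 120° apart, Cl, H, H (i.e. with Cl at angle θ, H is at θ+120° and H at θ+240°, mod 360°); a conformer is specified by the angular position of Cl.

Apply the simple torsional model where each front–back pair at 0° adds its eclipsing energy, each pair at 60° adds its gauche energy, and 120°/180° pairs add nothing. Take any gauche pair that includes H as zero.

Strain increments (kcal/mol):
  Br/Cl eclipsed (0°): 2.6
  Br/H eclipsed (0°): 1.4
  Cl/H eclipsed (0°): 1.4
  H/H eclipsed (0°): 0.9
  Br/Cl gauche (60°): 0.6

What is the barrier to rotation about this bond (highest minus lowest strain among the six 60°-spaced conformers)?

4.4 kcal/mol

Cl at 0° (eclipsed): Br–Cl eclipsed, H–H eclipsed, H–H eclipsed; 2.6 + 0.9 + 0.9 = 4.4 kcal/mol.
Cl at 60° (staggered): Br–Cl gauche; 0.6 = 0.6 kcal/mol.
Cl at 120° (eclipsed): Br–H eclipsed, H–Cl eclipsed, H–H eclipsed; 1.4 + 1.4 + 0.9 = 3.7 kcal/mol.
Cl at 180° (staggered): no non-H gauche contacts → 0.0 kcal/mol.
Cl at 240° (eclipsed): Br–H eclipsed, H–H eclipsed, H–Cl eclipsed; 1.4 + 0.9 + 1.4 = 3.7 kcal/mol.
Cl at 300° (staggered): Br–Cl gauche; 0.6 = 0.6 kcal/mol.
Max at 0° (4.4 kcal/mol), min at 180° (0.0 kcal/mol); barrier = 4.4 kcal/mol.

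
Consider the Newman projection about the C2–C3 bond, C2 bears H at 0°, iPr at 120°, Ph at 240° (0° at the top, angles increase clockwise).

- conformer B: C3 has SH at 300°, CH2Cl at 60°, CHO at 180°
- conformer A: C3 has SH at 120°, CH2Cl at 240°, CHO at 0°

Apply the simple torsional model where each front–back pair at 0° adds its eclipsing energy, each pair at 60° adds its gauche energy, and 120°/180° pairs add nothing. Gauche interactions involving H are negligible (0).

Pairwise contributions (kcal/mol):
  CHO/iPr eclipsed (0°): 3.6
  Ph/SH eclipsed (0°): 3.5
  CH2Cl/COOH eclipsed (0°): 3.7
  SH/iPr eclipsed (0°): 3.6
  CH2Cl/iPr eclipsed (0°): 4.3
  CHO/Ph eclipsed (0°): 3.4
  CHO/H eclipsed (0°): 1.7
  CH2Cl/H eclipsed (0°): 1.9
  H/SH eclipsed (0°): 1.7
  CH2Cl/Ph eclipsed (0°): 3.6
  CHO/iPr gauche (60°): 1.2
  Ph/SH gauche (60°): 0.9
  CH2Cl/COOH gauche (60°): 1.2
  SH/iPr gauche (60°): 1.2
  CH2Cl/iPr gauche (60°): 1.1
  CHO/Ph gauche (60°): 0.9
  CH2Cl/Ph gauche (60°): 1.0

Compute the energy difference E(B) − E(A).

-4.8 kcal/mol

B is staggered. iPr at 120° is gauche with CH2Cl at 60° (1.1); iPr at 120° is gauche with CHO at 180° (1.2); Ph at 240° is gauche with SH at 300° (0.9); Ph at 240° is gauche with CHO at 180° (0.9). Total 4.1 kcal/mol.
A is eclipsed. H at 0° is eclipsed with CHO at 0° (1.7); iPr at 120° is eclipsed with SH at 120° (3.6); Ph at 240° is eclipsed with CH2Cl at 240° (3.6). Total 8.9 kcal/mol.
E(B) − E(A) = 4.1 − 8.9 = -4.8 kcal/mol.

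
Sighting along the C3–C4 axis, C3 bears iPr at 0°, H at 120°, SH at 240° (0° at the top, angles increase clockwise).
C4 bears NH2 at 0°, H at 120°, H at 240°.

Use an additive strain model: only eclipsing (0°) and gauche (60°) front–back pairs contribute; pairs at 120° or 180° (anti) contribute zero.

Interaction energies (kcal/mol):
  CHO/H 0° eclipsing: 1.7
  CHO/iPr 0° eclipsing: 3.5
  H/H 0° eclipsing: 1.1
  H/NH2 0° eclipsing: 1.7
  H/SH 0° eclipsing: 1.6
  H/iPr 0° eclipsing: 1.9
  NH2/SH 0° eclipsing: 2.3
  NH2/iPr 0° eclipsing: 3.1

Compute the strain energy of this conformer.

5.8 kcal/mol

This conformer (eclipsed): iPr(0°)/NH2(0°) eclipsed 3.1; H(120°)/H(120°) eclipsed 1.1; SH(240°)/H(240°) eclipsed 1.6 → 5.8 kcal/mol.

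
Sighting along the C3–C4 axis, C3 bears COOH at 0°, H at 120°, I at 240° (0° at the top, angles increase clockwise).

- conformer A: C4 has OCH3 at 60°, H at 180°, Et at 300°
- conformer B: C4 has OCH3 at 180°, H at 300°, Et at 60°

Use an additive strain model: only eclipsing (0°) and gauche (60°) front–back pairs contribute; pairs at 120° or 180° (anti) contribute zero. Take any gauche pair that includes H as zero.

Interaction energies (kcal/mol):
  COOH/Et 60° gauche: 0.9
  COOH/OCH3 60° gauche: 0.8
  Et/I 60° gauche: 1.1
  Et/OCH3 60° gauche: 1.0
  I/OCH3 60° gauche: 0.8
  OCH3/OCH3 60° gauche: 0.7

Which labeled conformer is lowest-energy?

B

A is staggered. COOH at 0° is gauche with OCH3 at 60° (0.8); COOH at 0° is gauche with Et at 300° (0.9); I at 240° is gauche with Et at 300° (1.1). Total 2.8 kcal/mol.
B is staggered. COOH at 0° is gauche with Et at 60° (0.9); I at 240° is gauche with OCH3 at 180° (0.8). Total 1.7 kcal/mol.
B has the lowest total (1.7 kcal/mol).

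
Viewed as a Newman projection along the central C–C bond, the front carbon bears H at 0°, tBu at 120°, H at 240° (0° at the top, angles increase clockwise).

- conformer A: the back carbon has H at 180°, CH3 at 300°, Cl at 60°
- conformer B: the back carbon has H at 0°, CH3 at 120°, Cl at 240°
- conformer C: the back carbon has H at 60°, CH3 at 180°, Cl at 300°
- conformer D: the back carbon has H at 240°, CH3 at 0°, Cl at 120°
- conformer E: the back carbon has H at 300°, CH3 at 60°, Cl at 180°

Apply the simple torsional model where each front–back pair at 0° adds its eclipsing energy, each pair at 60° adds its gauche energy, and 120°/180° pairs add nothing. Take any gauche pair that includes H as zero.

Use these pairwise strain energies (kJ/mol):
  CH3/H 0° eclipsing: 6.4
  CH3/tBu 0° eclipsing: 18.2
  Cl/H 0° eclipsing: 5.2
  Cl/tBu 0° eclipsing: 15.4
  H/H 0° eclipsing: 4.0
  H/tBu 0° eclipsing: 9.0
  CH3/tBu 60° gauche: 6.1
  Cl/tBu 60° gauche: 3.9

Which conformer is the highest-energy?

B

A (staggered): tBu(120°)/Cl(60°) gauche 3.9 → 3.9 kJ/mol.
B (eclipsed): H(0°)/H(0°) eclipsed 4.0; tBu(120°)/CH3(120°) eclipsed 18.2; H(240°)/Cl(240°) eclipsed 5.2 → 27.4 kJ/mol.
C (staggered): tBu(120°)/CH3(180°) gauche 6.1 → 6.1 kJ/mol.
D (eclipsed): H(0°)/CH3(0°) eclipsed 6.4; tBu(120°)/Cl(120°) eclipsed 15.4; H(240°)/H(240°) eclipsed 4.0 → 25.8 kJ/mol.
E (staggered): tBu(120°)/CH3(60°) gauche 6.1; tBu(120°)/Cl(180°) gauche 3.9 → 10.0 kJ/mol.
B has the highest total (27.4 kJ/mol).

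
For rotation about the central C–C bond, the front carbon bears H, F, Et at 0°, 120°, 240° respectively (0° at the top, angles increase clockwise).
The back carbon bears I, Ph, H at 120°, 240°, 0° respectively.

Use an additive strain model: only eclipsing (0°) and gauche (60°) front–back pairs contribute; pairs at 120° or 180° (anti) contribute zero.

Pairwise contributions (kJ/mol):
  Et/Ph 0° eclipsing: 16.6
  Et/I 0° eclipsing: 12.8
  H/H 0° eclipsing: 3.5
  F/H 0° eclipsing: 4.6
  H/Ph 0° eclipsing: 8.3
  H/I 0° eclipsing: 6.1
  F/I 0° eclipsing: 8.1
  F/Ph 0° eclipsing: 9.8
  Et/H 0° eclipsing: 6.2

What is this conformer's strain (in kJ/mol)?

28.2 kJ/mol

This conformer (eclipsed): H–H eclipsed, F–I eclipsed, Et–Ph eclipsed; 3.5 + 8.1 + 16.6 = 28.2 kJ/mol.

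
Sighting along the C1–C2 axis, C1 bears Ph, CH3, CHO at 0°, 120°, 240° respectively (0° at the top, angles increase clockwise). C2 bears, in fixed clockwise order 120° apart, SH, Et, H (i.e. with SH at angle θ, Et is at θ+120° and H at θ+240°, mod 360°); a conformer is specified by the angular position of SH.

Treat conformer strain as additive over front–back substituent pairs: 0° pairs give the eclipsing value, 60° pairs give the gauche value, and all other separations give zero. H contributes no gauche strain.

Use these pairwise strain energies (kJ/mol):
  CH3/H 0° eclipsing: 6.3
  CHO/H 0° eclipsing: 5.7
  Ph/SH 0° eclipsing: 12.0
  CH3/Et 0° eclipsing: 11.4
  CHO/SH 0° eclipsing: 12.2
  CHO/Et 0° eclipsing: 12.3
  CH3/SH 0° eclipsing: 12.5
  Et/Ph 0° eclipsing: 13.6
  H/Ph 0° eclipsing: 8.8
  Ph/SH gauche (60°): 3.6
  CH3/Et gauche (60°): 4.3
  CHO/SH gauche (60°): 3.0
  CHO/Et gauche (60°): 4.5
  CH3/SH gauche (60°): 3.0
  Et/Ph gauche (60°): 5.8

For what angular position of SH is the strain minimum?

SH at 0° (eclipsed): Ph(0°)/SH(0°) eclipsed 12.0; CH3(120°)/Et(120°) eclipsed 11.4; CHO(240°)/H(240°) eclipsed 5.7 → 29.1 kJ/mol.
SH at 60° (staggered): Ph(0°)/SH(60°) gauche 3.6; CH3(120°)/SH(60°) gauche 3.0; CH3(120°)/Et(180°) gauche 4.3; CHO(240°)/Et(180°) gauche 4.5 → 15.4 kJ/mol.
SH at 120° (eclipsed): Ph(0°)/H(0°) eclipsed 8.8; CH3(120°)/SH(120°) eclipsed 12.5; CHO(240°)/Et(240°) eclipsed 12.3 → 33.6 kJ/mol.
SH at 180° (staggered): Ph(0°)/Et(300°) gauche 5.8; CH3(120°)/SH(180°) gauche 3.0; CHO(240°)/SH(180°) gauche 3.0; CHO(240°)/Et(300°) gauche 4.5 → 16.3 kJ/mol.
SH at 240° (eclipsed): Ph(0°)/Et(0°) eclipsed 13.6; CH3(120°)/H(120°) eclipsed 6.3; CHO(240°)/SH(240°) eclipsed 12.2 → 32.1 kJ/mol.
SH at 300° (staggered): Ph(0°)/SH(300°) gauche 3.6; Ph(0°)/Et(60°) gauche 5.8; CH3(120°)/Et(60°) gauche 4.3; CHO(240°)/SH(300°) gauche 3.0 → 16.7 kJ/mol.
The minimum (15.4 kJ/mol) occurs with SH at 60°.

60°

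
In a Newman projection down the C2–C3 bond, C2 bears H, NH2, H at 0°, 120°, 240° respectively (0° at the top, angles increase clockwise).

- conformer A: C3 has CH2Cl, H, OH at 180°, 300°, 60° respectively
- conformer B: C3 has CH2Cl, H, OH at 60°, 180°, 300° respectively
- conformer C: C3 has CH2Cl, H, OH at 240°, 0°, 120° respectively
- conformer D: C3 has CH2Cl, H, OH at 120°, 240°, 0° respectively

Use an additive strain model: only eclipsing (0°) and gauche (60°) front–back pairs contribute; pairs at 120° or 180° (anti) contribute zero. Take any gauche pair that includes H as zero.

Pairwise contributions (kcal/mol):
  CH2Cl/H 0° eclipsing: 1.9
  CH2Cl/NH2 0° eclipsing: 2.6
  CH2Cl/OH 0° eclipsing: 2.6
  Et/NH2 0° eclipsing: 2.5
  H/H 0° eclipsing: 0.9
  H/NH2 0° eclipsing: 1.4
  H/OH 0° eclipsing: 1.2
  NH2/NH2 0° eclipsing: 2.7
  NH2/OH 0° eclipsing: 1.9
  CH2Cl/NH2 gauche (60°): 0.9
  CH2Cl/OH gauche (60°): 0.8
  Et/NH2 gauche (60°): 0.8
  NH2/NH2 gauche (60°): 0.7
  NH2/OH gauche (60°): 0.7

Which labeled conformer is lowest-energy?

A (staggered): NH2–CH2Cl gauche, NH2–OH gauche; 0.9 + 0.7 = 1.6 kcal/mol.
B (staggered): NH2–CH2Cl gauche; 0.9 = 0.9 kcal/mol.
C (eclipsed): H–H eclipsed, NH2–OH eclipsed, H–CH2Cl eclipsed; 0.9 + 1.9 + 1.9 = 4.7 kcal/mol.
D (eclipsed): H–OH eclipsed, NH2–CH2Cl eclipsed, H–H eclipsed; 1.2 + 2.6 + 0.9 = 4.7 kcal/mol.
B has the lowest total (0.9 kcal/mol).

B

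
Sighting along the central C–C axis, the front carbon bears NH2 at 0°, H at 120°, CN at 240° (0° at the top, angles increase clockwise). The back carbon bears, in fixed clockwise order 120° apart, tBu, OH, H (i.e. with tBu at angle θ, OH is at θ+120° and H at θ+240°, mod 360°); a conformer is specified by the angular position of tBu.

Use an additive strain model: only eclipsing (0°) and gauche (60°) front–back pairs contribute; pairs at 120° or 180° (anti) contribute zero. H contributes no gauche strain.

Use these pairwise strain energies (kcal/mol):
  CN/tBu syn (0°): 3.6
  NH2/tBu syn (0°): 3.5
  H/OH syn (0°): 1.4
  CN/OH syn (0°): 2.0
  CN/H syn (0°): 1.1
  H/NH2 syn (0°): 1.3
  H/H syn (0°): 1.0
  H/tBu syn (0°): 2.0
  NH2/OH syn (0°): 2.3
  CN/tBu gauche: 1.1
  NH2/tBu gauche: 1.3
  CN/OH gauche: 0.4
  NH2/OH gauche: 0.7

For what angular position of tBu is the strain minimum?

tBu at 0° is eclipsed. NH2 at 0° is eclipsed with tBu at 0° (3.5); H at 120° is eclipsed with OH at 120° (1.4); CN at 240° is eclipsed with H at 240° (1.1). Total 6.0 kcal/mol.
tBu at 60° is staggered. NH2 at 0° is gauche with tBu at 60° (1.3); CN at 240° is gauche with OH at 180° (0.4). Total 1.7 kcal/mol.
tBu at 120° is eclipsed. NH2 at 0° is eclipsed with H at 0° (1.3); H at 120° is eclipsed with tBu at 120° (2.0); CN at 240° is eclipsed with OH at 240° (2.0). Total 5.3 kcal/mol.
tBu at 180° is staggered. NH2 at 0° is gauche with OH at 300° (0.7); CN at 240° is gauche with tBu at 180° (1.1); CN at 240° is gauche with OH at 300° (0.4). Total 2.2 kcal/mol.
tBu at 240° is eclipsed. NH2 at 0° is eclipsed with OH at 0° (2.3); H at 120° is eclipsed with H at 120° (1.0); CN at 240° is eclipsed with tBu at 240° (3.6). Total 6.9 kcal/mol.
tBu at 300° is staggered. NH2 at 0° is gauche with tBu at 300° (1.3); NH2 at 0° is gauche with OH at 60° (0.7); CN at 240° is gauche with tBu at 300° (1.1). Total 3.1 kcal/mol.
The minimum (1.7 kcal/mol) occurs with tBu at 60°.

60°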